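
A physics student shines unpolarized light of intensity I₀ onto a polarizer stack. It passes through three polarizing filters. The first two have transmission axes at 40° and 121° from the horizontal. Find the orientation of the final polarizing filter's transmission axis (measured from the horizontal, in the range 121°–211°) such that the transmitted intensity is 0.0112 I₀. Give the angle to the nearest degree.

θ ≈ 138°

Unpolarized light through the first polarizer → I₁ = ½ I₀, now polarized at 40°.
I₂ = I₁ cos²(121° − 40°) = 0.5 I₀ · cos²(81°) = 0.01224 I₀.
Need I₃/I₀ = 0.0112, so cos²(θ − 121°) = 0.0112 / 0.01224 = 0.9153.
θ − 121° = arccos(√0.9153) = 16.9°, giving θ ≈ 121 + 16.9 = 137.9°.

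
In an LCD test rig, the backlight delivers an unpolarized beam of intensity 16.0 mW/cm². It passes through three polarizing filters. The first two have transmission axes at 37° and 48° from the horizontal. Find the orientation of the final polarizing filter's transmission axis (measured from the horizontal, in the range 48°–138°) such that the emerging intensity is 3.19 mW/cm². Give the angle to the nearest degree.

Unpolarized light through the first polarizer → I₁ = ½ I₀, now polarized at 37°.
I₂ = I₁ cos²(48° − 37°) = 0.5 I₀ · cos²(11°) = 0.4818 I₀.
Target fraction: 3.19 / 16.0 mW/cm² = 0.1994 of I₀.
Need I₃/I₀ = 0.1994, so cos²(θ − 48°) = 0.1994 / 0.4818 = 0.4138.
θ − 48° = arccos(√0.4138) = 50.0°, giving θ ≈ 48 + 50.0 = 98.0°.

θ ≈ 98°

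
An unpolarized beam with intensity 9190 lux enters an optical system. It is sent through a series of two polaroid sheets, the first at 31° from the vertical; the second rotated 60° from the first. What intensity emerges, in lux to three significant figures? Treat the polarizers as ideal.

Unpolarized light through the first polarizer → I₁ = 9190 lux/2 = 4595 lux, polarized at 31°.
I₂ = I₁ · cos²(60°) = 4595 · 0.25 = 1149 lux.

I ≈ 1150 lux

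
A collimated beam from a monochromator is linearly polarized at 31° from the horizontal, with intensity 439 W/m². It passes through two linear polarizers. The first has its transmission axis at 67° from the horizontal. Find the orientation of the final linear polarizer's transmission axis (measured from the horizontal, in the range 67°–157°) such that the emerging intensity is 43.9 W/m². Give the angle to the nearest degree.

By Malus's law, I₁ = I₀ cos²(67° − 31°) = I₀ cos²(36°) = 0.6545 I₀.
Target fraction: 43.9 / 439 W/m² = 0.1 of I₀.
Need I₂/I₀ = 0.1, so cos²(θ − 67°) = 0.1 / 0.6545 = 0.1528.
θ − 67° = arccos(√0.1528) = 67.0°, giving θ ≈ 67 + 67.0 = 134.0°.

θ ≈ 134°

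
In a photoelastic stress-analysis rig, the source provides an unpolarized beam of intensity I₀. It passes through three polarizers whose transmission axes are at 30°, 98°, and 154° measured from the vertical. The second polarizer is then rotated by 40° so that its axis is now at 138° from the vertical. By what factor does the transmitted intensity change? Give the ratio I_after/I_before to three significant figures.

Before rotation:
Unpolarized light through the first polarizer → I₁ = ½ I₀, now polarized at 30°.
I₂ = I₁ cos²(98° − 30°) = 0.5 I₀ · cos²(68°) = 0.07017 I₀.
I₃ = I₂ cos²(154° − 98°) = 0.07017 I₀ · cos²(56°) = 0.02194 I₀.
After rotation:
Unpolarized light through the first polarizer → I₁ = ½ I₀, now polarized at 30°.
Angle between axes 1 and 2: 72°. I₂ = 0.5 I₀ · cos²(72°) = 0.04775 I₀.
I₃ = I₂ cos²(154° − 138°) = 0.04775 I₀ · cos²(16°) = 0.04412 I₀.
Ratio = 0.04412 / 0.02194 = 2.011.

I_new/I_old ≈ 2.01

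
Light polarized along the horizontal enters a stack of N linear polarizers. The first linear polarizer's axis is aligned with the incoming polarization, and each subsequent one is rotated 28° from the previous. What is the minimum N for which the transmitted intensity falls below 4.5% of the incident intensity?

First polarizer is aligned with the polarization: full transmission.
Each further stage multiplies by cos²(28°) = 0.7796.
After N polarizers: T = 0.7796^(N−1). Require T < 0.045 ⇒ N−1 > ln(0.045)/ln(0.7796) = 12.46, so N−1 ≥ 13 and N = 14.
Check: N=14 gives T = 0.03929 < 0.045; N=13 gives T = 0.0504.

N = 14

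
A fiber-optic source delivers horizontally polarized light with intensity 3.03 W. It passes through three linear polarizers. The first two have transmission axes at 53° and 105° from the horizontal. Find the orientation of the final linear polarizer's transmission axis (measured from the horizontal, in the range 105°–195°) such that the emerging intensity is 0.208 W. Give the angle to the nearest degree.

θ ≈ 150°

By Malus's law, I₁ = I₀ cos²(53° − 0°) = I₀ cos²(53°) = 0.3622 I₀.
I₂ = I₁ cos²(105° − 53°) = 0.3622 I₀ · cos²(52°) = 0.1373 I₀.
Target fraction: 0.208 / 3.03 W = 0.06865 of I₀.
Need I₃/I₀ = 0.06865, so cos²(θ − 105°) = 0.06865 / 0.1373 = 0.5.
θ − 105° = arccos(√0.5) = 45.0°, giving θ ≈ 105 + 45.0 = 150.0°.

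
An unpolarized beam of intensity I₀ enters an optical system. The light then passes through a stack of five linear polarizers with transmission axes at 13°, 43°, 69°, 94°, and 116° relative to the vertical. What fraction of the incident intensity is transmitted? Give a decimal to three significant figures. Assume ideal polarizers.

Unpolarized light through the first polarizer → I₁ = ½ I₀, now polarized at 13°.
I₂ = I₁ cos²(43° − 13°) = 0.5 I₀ · cos²(30°) = 0.375 I₀.
I₃ = I₂ cos²(69° − 43°) = 0.375 I₀ · cos²(26°) = 0.3029 I₀.
I₄ = I₃ cos²(94° − 69°) = 0.3029 I₀ · cos²(25°) = 0.2488 I₀.
I₅ = I₄ cos²(116° − 94°) = 0.2488 I₀ · cos²(22°) = 0.2139 I₀.
Transmitted fraction = 0.2139.

≈ 0.214 I₀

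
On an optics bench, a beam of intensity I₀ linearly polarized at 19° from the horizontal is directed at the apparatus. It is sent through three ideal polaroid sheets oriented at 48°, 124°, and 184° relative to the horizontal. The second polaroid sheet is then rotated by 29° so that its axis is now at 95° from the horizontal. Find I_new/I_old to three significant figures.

I_new/I_old ≈ 0.00968

Before rotation:
By Malus's law, I₁ = I₀ cos²(48° − 19°) = I₀ cos²(29°) = 0.765 I₀.
I₂ = I₁ cos²(124° − 48°) = 0.765 I₀ · cos²(76°) = 0.04477 I₀.
I₃ = I₂ cos²(184° − 124°) = 0.04477 I₀ · cos²(60°) = 0.01119 I₀.
After rotation:
I₁ = I₀ cos²(48° − 19°) = I₀ cos²(29°) = 0.765 I₀.
I₂ = I₁ cos²(95° − 48°) = 0.765 I₀ · cos²(47°) = 0.3558 I₀.
I₃ = I₂ cos²(184° − 95°) = 0.3558 I₀ · cos²(89°) = 0.0001084 I₀.
Ratio = 0.0001084 / 0.01119 = 0.009682.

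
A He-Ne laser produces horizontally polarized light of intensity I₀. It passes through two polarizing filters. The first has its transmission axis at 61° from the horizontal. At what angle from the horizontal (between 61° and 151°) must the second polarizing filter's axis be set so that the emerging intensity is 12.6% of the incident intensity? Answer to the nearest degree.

θ ≈ 104°

I₁ = I₀ cos²(61° − 0°) = I₀ cos²(61°) = 0.235 I₀.
Need I₂/I₀ = 0.126, so cos²(θ − 61°) = 0.126 / 0.235 = 0.5361.
θ − 61° = arccos(√0.5361) = 42.9°, giving θ ≈ 61 + 42.9 = 103.9°.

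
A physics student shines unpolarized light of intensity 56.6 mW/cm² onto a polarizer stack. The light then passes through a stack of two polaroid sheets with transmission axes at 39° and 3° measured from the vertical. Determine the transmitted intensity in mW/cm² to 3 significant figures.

I ≈ 18.5 mW/cm²

Unpolarized light through the first polarizer → I₁ = 56.6 mW/cm²/2 = 28.3 mW/cm², polarized at 39°.
I₂ = I₁ · cos²(36°) = 28.3 · 0.6545 = 18.52 mW/cm².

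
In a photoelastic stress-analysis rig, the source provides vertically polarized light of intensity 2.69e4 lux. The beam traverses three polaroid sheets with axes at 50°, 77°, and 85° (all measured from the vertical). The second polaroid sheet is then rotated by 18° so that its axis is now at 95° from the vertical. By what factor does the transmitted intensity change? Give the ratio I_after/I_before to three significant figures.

Before rotation:
I₁ = I₀ cos²(50° − 0°) = I₀ cos²(50°) = 0.4132 I₀.
I₂ = I₁ cos²(77° − 50°) = 0.4132 I₀ · cos²(27°) = 0.328 I₀.
I₃ = I₂ cos²(85° − 77°) = 0.328 I₀ · cos²(8°) = 0.3217 I₀.
After rotation:
I₁ = I₀ cos²(50° − 0°) = I₀ cos²(50°) = 0.4132 I₀.
I₂ = I₁ cos²(95° − 50°) = 0.4132 I₀ · cos²(45°) = 0.2066 I₀.
I₃ = I₂ cos²(85° − 95°) = 0.2066 I₀ · cos²(10°) = 0.2004 I₀.
Ratio = 0.2004 / 0.3217 = 0.6229.

I_new/I_old ≈ 0.623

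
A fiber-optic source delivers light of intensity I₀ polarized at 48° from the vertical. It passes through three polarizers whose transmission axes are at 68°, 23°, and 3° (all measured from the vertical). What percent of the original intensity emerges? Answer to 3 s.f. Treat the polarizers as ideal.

I₁ = I₀ cos²(68° − 48°) = I₀ cos²(20°) = 0.883 I₀.
I₂ = I₁ cos²(23° − 68°) = 0.883 I₀ · cos²(45°) = 0.4415 I₀.
I₃ = I₂ cos²(3° − 23°) = 0.4415 I₀ · cos²(20°) = 0.3899 I₀.
That is 38.99% of the incident intensity.

≈ 39.0%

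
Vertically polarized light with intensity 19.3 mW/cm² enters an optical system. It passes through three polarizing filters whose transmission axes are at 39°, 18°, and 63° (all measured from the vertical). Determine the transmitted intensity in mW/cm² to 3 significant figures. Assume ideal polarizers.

I ≈ 5.08 mW/cm²

By Malus's law, I₁ = 19.3 mW/cm² · cos²(39°) = 11.66 mW/cm².
I₂ = I₁ · cos²(21°) = 11.66 · 0.8716 = 10.16 mW/cm².
I₃ = I₂ · cos²(45°) = 10.16 · 0.5 = 5.08 mW/cm².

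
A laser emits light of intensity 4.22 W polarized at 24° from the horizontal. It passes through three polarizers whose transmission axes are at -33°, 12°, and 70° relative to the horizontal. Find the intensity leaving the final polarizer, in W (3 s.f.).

I ≈ 0.176 W

I₁ = 4.22 W · cos²(57°) = 1.252 W.
I₂ = I₁ · cos²(45°) = 1.252 · 0.5 = 0.6259 W.
I₃ = I₂ · cos²(58°) = 0.6259 · 0.2808 = 0.1758 W.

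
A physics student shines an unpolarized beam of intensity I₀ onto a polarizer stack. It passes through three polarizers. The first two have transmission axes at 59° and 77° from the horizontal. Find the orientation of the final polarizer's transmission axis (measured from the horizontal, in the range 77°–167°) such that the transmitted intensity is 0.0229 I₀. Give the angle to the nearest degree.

θ ≈ 154°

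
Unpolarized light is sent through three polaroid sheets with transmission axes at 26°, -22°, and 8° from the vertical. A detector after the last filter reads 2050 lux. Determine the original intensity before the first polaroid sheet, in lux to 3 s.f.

I₀ ≈ 1.22e4 lux

Unpolarized light through the first polarizer → I₁ = ½ I₀, now polarized at 26°.
I₂ = I₁ cos²(-22° − 26°) = 0.5 I₀ · cos²(48°) = 0.2239 I₀.
I₃ = I₂ cos²(8° + 22°) = 0.2239 I₀ · cos²(30°) = 0.1679 I₀.
So 2050 lux = 0.1679 I₀, giving I₀ = 2050/0.1679 = 1.221e+04 lux.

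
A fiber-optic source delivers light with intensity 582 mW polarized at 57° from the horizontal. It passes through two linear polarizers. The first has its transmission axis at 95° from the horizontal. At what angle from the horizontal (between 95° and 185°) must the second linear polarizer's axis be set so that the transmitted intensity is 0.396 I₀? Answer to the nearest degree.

θ ≈ 132°

I₁ = I₀ cos²(95° − 57°) = I₀ cos²(38°) = 0.621 I₀.
Need I₂/I₀ = 0.396, so cos²(θ − 95°) = 0.396 / 0.621 = 0.6377.
θ − 95° = arccos(√0.6377) = 37.0°, giving θ ≈ 95 + 37.0 = 132.0°.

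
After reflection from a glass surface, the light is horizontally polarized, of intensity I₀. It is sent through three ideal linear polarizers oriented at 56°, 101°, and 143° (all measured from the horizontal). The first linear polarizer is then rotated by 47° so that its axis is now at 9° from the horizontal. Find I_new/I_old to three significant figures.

Before rotation:
I₁ = I₀ cos²(56° − 0°) = I₀ cos²(56°) = 0.3127 I₀.
I₂ = I₁ cos²(101° − 56°) = 0.3127 I₀ · cos²(45°) = 0.1563 I₀.
I₃ = I₂ cos²(143° − 101°) = 0.1563 I₀ · cos²(42°) = 0.08635 I₀.
After rotation:
I₁ = I₀ cos²(9° − 0°) = I₀ cos²(9°) = 0.9755 I₀.
Angle between axes 1 and 2: 88°. I₂ = 0.9755 I₀ · cos²(88°) = 0.001188 I₀.
I₃ = I₂ cos²(143° − 101°) = 0.001188 I₀ · cos²(42°) = 0.0006562 I₀.
Ratio = 0.0006562 / 0.08635 = 0.007599.

I_new/I_old ≈ 0.00760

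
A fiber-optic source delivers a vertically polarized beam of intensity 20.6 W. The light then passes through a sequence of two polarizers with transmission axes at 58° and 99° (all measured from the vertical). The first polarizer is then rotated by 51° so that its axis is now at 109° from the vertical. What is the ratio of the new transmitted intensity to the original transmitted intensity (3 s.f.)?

I_new/I_old ≈ 0.643

Before rotation:
I₁ = I₀ cos²(58° − 0°) = I₀ cos²(58°) = 0.2808 I₀.
I₂ = I₁ cos²(99° − 58°) = 0.2808 I₀ · cos²(41°) = 0.1599 I₀.
After rotation:
I₁ = I₀ cos²(109° − 0°) = I₀ cos²(71°) = 0.106 I₀.
I₂ = I₁ cos²(99° − 109°) = 0.106 I₀ · cos²(10°) = 0.1028 I₀.
Ratio = 0.1028 / 0.1599 = 0.6427.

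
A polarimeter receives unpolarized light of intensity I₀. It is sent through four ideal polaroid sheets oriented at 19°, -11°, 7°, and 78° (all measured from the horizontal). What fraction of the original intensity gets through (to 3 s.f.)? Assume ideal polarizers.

≈ 0.0360 I₀

Unpolarized light through the first polarizer → I₁ = ½ I₀, now polarized at 19°.
I₂ = I₁ cos²(-11° − 19°) = 0.5 I₀ · cos²(30°) = 0.375 I₀.
I₃ = I₂ cos²(7° + 11°) = 0.375 I₀ · cos²(18°) = 0.3392 I₀.
I₄ = I₃ cos²(78° − 7°) = 0.3392 I₀ · cos²(71°) = 0.03595 I₀.
Transmitted fraction = 0.03595.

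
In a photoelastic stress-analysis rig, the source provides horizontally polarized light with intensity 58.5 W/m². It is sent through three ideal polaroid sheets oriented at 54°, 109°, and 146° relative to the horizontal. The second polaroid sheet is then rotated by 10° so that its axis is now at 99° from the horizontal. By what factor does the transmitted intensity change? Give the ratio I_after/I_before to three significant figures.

Before rotation:
I₁ = I₀ cos²(54° − 0°) = I₀ cos²(54°) = 0.3455 I₀.
I₂ = I₁ cos²(109° − 54°) = 0.3455 I₀ · cos²(55°) = 0.1137 I₀.
I₃ = I₂ cos²(146° − 109°) = 0.1137 I₀ · cos²(37°) = 0.0725 I₀.
After rotation:
I₁ = I₀ cos²(54° − 0°) = I₀ cos²(54°) = 0.3455 I₀.
I₂ = I₁ cos²(99° − 54°) = 0.3455 I₀ · cos²(45°) = 0.1727 I₀.
I₃ = I₂ cos²(146° − 99°) = 0.1727 I₀ · cos²(47°) = 0.08035 I₀.
Ratio = 0.08035 / 0.0725 = 1.108.

I_new/I_old ≈ 1.11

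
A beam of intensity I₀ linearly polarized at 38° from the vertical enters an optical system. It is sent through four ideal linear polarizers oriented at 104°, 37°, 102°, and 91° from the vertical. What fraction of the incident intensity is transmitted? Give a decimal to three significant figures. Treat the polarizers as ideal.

I₁ = I₀ cos²(104° − 38°) = I₀ cos²(66°) = 0.1654 I₀.
I₂ = I₁ cos²(37° − 104°) = 0.1654 I₀ · cos²(67°) = 0.02526 I₀.
I₃ = I₂ cos²(102° − 37°) = 0.02526 I₀ · cos²(65°) = 0.004511 I₀.
I₄ = I₃ cos²(91° − 102°) = 0.004511 I₀ · cos²(11°) = 0.004347 I₀.
Transmitted fraction = 0.004347.

≈ 0.00435 I₀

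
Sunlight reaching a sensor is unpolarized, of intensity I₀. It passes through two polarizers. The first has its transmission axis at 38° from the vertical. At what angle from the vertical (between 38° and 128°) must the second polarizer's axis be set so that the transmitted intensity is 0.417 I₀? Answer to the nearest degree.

θ ≈ 62°

Unpolarized light through the first polarizer → I₁ = ½ I₀, now polarized at 38°.
Need I₂/I₀ = 0.417, so cos²(θ − 38°) = 0.417 / 0.5 = 0.834.
θ − 38° = arccos(√0.834) = 24.0°, giving θ ≈ 38 + 24.0 = 62.0°.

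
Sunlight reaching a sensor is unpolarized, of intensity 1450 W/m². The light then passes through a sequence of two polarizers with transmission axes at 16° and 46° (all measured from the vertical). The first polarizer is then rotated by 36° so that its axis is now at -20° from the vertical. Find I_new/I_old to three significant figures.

Before rotation:
Unpolarized light through the first polarizer → I₁ = ½ I₀, now polarized at 16°.
I₂ = I₁ cos²(46° − 16°) = 0.5 I₀ · cos²(30°) = 0.375 I₀.
After rotation:
Unpolarized light through the first polarizer → I₁ = ½ I₀, now polarized at -20°.
I₂ = I₁ cos²(46° + 20°) = 0.5 I₀ · cos²(66°) = 0.08272 I₀.
Ratio = 0.08272 / 0.375 = 0.2206.

I_new/I_old ≈ 0.221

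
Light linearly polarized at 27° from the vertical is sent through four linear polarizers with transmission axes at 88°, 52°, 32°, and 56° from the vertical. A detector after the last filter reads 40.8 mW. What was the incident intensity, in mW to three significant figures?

I₀ ≈ 360 mW

I₁ = I₀ cos²(88° − 27°) = I₀ cos²(61°) = 0.235 I₀.
I₂ = I₁ cos²(52° − 88°) = 0.235 I₀ · cos²(36°) = 0.1538 I₀.
I₃ = I₂ cos²(32° − 52°) = 0.1538 I₀ · cos²(20°) = 0.1358 I₀.
I₄ = I₃ cos²(56° − 32°) = 0.1358 I₀ · cos²(24°) = 0.1134 I₀.
So 40.8 mW = 0.1134 I₀, giving I₀ = 40.8/0.1134 = 359.9 mW.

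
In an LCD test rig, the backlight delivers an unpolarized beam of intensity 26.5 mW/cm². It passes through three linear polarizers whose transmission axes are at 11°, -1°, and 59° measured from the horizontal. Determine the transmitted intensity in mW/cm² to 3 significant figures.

I ≈ 3.17 mW/cm²

Unpolarized light through the first polarizer → I₁ = 26.5 mW/cm²/2 = 13.25 mW/cm², polarized at 11°.
I₂ = I₁ · cos²(12°) = 13.25 · 0.9568 = 12.68 mW/cm².
I₃ = I₂ · cos²(60°) = 12.68 · 0.25 = 3.169 mW/cm².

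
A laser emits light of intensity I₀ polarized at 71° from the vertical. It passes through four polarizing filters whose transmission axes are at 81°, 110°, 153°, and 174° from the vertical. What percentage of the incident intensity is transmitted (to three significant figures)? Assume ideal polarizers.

≈ 34.6%

I₁ = I₀ cos²(81° − 71°) = I₀ cos²(10°) = 0.9698 I₀.
I₂ = I₁ cos²(110° − 81°) = 0.9698 I₀ · cos²(29°) = 0.7419 I₀.
I₃ = I₂ cos²(153° − 110°) = 0.7419 I₀ · cos²(43°) = 0.3968 I₀.
I₄ = I₃ cos²(174° − 153°) = 0.3968 I₀ · cos²(21°) = 0.3459 I₀.
That is 34.59% of the incident intensity.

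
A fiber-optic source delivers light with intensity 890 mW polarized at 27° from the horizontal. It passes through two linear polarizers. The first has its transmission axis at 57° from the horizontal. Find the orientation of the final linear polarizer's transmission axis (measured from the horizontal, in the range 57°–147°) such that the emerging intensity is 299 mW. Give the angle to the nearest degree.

I₁ = I₀ cos²(57° − 27°) = I₀ cos²(30°) = 0.75 I₀.
Target fraction: 299 / 890 mW = 0.336 of I₀.
Need I₂/I₀ = 0.336, so cos²(θ − 57°) = 0.336 / 0.75 = 0.4479.
θ − 57° = arccos(√0.4479) = 48.0°, giving θ ≈ 57 + 48.0 = 105.0°.

θ ≈ 105°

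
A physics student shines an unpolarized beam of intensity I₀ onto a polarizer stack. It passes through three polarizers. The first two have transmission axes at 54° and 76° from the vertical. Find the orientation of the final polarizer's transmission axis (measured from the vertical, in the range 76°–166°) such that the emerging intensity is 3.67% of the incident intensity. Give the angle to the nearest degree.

Unpolarized light through the first polarizer → I₁ = ½ I₀, now polarized at 54°.
I₂ = I₁ cos²(76° − 54°) = 0.5 I₀ · cos²(22°) = 0.4298 I₀.
Need I₃/I₀ = 0.0367, so cos²(θ − 76°) = 0.0367 / 0.4298 = 0.08538.
θ − 76° = arccos(√0.08538) = 73.0°, giving θ ≈ 76 + 73.0 = 149.0°.

θ ≈ 149°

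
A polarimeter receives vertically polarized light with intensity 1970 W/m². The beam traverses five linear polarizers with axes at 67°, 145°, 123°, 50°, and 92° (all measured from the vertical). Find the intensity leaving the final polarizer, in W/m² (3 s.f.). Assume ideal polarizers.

By Malus's law, I₁ = 1970 W/m² · cos²(67°) = 300.8 W/m².
I₂ = I₁ · cos²(78°) = 300.8 · 0.04323 = 13 W/m².
I₃ = I₂ · cos²(22°) = 13 · 0.8597 = 11.18 W/m².
I₄ = I₃ · cos²(73°) = 11.18 · 0.08548 = 0.9554 W/m².
I₅ = I₄ · cos²(42°) = 0.9554 · 0.5523 = 0.5276 W/m².

I ≈ 0.528 W/m²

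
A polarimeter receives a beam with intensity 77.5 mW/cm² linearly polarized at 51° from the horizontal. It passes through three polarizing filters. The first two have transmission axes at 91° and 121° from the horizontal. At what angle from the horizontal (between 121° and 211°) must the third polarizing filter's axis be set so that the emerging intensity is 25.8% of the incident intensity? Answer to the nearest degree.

θ ≈ 161°

By Malus's law, I₁ = I₀ cos²(91° − 51°) = I₀ cos²(40°) = 0.5868 I₀.
I₂ = I₁ cos²(121° − 91°) = 0.5868 I₀ · cos²(30°) = 0.4401 I₀.
Need I₃/I₀ = 0.258, so cos²(θ − 121°) = 0.258 / 0.4401 = 0.5862.
θ − 121° = arccos(√0.5862) = 40.0°, giving θ ≈ 121 + 40.0 = 161.0°.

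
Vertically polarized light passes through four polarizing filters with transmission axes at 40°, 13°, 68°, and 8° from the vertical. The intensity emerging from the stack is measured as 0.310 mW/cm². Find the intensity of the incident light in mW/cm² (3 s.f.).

I₀ ≈ 8.09 mW/cm²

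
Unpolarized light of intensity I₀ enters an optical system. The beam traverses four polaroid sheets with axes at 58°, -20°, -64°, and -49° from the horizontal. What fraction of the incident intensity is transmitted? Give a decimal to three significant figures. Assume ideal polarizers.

Unpolarized light through the first polarizer → I₁ = ½ I₀, now polarized at 58°.
I₂ = I₁ cos²(-20° − 58°) = 0.5 I₀ · cos²(78°) = 0.02161 I₀.
I₃ = I₂ cos²(-64° + 20°) = 0.02161 I₀ · cos²(44°) = 0.01118 I₀.
I₄ = I₃ cos²(-49° + 64°) = 0.01118 I₀ · cos²(15°) = 0.01043 I₀.
Transmitted fraction = 0.01043.

≈ 0.0104 I₀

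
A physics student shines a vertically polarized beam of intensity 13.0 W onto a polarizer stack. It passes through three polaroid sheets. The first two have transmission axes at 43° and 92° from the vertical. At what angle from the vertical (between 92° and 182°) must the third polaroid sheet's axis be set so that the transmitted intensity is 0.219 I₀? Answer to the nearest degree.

By Malus's law, I₁ = I₀ cos²(43° − 0°) = I₀ cos²(43°) = 0.5349 I₀.
I₂ = I₁ cos²(92° − 43°) = 0.5349 I₀ · cos²(49°) = 0.2302 I₀.
Need I₃/I₀ = 0.219, so cos²(θ − 92°) = 0.219 / 0.2302 = 0.9513.
θ − 92° = arccos(√0.9513) = 12.8°, giving θ ≈ 92 + 12.8 = 104.8°.

θ ≈ 105°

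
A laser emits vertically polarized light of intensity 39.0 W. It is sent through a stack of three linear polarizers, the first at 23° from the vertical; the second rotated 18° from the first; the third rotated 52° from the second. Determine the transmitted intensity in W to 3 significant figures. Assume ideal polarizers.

I ≈ 11.3 W

By Malus's law, I₁ = 39.0 W · cos²(23°) = 33.05 W.
I₂ = I₁ · cos²(18°) = 33.05 · 0.9045 = 29.89 W.
I₃ = I₂ · cos²(52°) = 29.89 · 0.379 = 11.33 W.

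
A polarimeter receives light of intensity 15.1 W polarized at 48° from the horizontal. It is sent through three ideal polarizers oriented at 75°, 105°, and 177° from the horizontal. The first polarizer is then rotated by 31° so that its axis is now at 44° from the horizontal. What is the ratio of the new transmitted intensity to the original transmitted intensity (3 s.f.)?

I_new/I_old ≈ 0.393

Before rotation:
I₁ = I₀ cos²(75° − 48°) = I₀ cos²(27°) = 0.7939 I₀.
I₂ = I₁ cos²(105° − 75°) = 0.7939 I₀ · cos²(30°) = 0.5954 I₀.
I₃ = I₂ cos²(177° − 105°) = 0.5954 I₀ · cos²(72°) = 0.05686 I₀.
After rotation:
I₁ = I₀ cos²(44° − 48°) = I₀ cos²(4°) = 0.9951 I₀.
I₂ = I₁ cos²(105° − 44°) = 0.9951 I₀ · cos²(61°) = 0.2339 I₀.
I₃ = I₂ cos²(177° − 105°) = 0.2339 I₀ · cos²(72°) = 0.02234 I₀.
Ratio = 0.02234 / 0.05686 = 0.3928.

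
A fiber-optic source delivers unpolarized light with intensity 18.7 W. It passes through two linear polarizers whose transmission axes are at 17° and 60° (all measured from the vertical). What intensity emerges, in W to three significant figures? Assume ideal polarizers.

I ≈ 5.00 W

Unpolarized light through the first polarizer → I₁ = 18.7 W/2 = 9.35 W, polarized at 17°.
I₂ = I₁ · cos²(43°) = 9.35 · 0.5349 = 5.001 W.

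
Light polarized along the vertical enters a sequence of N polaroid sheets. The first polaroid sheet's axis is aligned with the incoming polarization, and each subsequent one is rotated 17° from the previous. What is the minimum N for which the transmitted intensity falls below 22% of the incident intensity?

N = 18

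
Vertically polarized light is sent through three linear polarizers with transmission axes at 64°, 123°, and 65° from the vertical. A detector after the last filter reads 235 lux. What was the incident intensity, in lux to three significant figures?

By Malus's law, I₁ = I₀ cos²(64° − 0°) = I₀ cos²(64°) = 0.1922 I₀.
I₂ = I₁ cos²(123° − 64°) = 0.1922 I₀ · cos²(59°) = 0.05098 I₀.
I₃ = I₂ cos²(65° − 123°) = 0.05098 I₀ · cos²(58°) = 0.01431 I₀.
So 235 lux = 0.01431 I₀, giving I₀ = 235/0.01431 = 1.642e+04 lux.

I₀ ≈ 1.64e4 lux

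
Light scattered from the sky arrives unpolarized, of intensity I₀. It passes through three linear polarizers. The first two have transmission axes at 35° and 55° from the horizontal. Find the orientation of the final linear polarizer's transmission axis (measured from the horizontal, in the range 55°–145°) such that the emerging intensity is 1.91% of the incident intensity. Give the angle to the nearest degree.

Unpolarized light through the first polarizer → I₁ = ½ I₀, now polarized at 35°.
I₂ = I₁ cos²(55° − 35°) = 0.5 I₀ · cos²(20°) = 0.4415 I₀.
Need I₃/I₀ = 0.0191, so cos²(θ − 55°) = 0.0191 / 0.4415 = 0.04326.
θ − 55° = arccos(√0.04326) = 78.0°, giving θ ≈ 55 + 78.0 = 133.0°.

θ ≈ 133°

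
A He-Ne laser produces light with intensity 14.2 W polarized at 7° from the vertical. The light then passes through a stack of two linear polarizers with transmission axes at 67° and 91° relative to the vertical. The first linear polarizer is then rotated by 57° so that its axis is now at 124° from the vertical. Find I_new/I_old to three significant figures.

I_new/I_old ≈ 0.695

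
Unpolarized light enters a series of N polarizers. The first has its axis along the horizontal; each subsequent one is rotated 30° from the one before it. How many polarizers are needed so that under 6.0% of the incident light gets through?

N = 9

First polarizer halves the unpolarized light: factor 1/2.
Each further stage multiplies by cos²(30°) = 0.75.
After N polarizers: T = 0.5·0.75^(N−1). Require T < 0.060 ⇒ N−1 > ln(0.060/0.5)/ln(0.75) = 7.37, so N−1 ≥ 8 and N = 9.
Check: N=9 gives T = 0.05006 < 0.060; N=8 gives T = 0.06674.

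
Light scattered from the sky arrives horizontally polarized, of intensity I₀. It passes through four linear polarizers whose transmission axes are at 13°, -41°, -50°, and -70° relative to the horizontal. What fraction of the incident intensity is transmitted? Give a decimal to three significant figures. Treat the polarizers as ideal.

I₁ = I₀ cos²(13° − 0°) = I₀ cos²(13°) = 0.9494 I₀.
I₂ = I₁ cos²(-41° − 13°) = 0.9494 I₀ · cos²(54°) = 0.328 I₀.
I₃ = I₂ cos²(-50° + 41°) = 0.328 I₀ · cos²(9°) = 0.32 I₀.
I₄ = I₃ cos²(-70° + 50°) = 0.32 I₀ · cos²(20°) = 0.2826 I₀.
Transmitted fraction = 0.2826.

≈ 0.283 I₀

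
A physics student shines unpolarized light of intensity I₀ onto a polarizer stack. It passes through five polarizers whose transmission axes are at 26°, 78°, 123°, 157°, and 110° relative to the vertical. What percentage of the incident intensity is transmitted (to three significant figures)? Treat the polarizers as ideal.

≈ 3.03%

Unpolarized light through the first polarizer → I₁ = ½ I₀, now polarized at 26°.
I₂ = I₁ cos²(78° − 26°) = 0.5 I₀ · cos²(52°) = 0.1895 I₀.
I₃ = I₂ cos²(123° − 78°) = 0.1895 I₀ · cos²(45°) = 0.09476 I₀.
I₄ = I₃ cos²(157° − 123°) = 0.09476 I₀ · cos²(34°) = 0.06513 I₀.
I₅ = I₄ cos²(110° − 157°) = 0.06513 I₀ · cos²(47°) = 0.03029 I₀.
That is 3.029% of the incident intensity.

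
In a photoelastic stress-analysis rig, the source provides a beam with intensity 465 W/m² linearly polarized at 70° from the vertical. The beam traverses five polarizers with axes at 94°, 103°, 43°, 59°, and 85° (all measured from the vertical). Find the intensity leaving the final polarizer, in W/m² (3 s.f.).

I ≈ 70.6 W/m²

I₁ = 465 W/m² · cos²(24°) = 388.1 W/m².
I₂ = I₁ · cos²(9°) = 388.1 · 0.9755 = 378.6 W/m².
I₃ = I₂ · cos²(60°) = 378.6 · 0.25 = 94.64 W/m².
I₄ = I₃ · cos²(16°) = 94.64 · 0.924 = 87.45 W/m².
I₅ = I₄ · cos²(26°) = 87.45 · 0.8078 = 70.65 W/m².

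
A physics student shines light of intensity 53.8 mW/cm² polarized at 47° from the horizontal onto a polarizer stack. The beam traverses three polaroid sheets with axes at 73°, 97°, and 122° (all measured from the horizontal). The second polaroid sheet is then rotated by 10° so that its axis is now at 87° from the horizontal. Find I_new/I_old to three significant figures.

Before rotation:
I₁ = I₀ cos²(73° − 47°) = I₀ cos²(26°) = 0.8078 I₀.
I₂ = I₁ cos²(97° − 73°) = 0.8078 I₀ · cos²(24°) = 0.6742 I₀.
I₃ = I₂ cos²(122° − 97°) = 0.6742 I₀ · cos²(25°) = 0.5538 I₀.
After rotation:
I₁ = I₀ cos²(73° − 47°) = I₀ cos²(26°) = 0.8078 I₀.
I₂ = I₁ cos²(87° − 73°) = 0.8078 I₀ · cos²(14°) = 0.7606 I₀.
I₃ = I₂ cos²(122° − 87°) = 0.7606 I₀ · cos²(35°) = 0.5103 I₀.
Ratio = 0.5103 / 0.5538 = 0.9216.

I_new/I_old ≈ 0.922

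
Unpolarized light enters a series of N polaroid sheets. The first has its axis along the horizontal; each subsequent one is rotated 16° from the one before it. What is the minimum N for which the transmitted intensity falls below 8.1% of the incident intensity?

N = 25

First polarizer halves the unpolarized light: factor 1/2.
Each further stage multiplies by cos²(16°) = 0.924.
After N polarizers: T = 0.5·0.924^(N−1). Require T < 0.081 ⇒ N−1 > ln(0.081/0.5)/ln(0.924) = 23.03, so N−1 ≥ 24 and N = 25.
Check: N=25 gives T = 0.07505 < 0.081; N=24 gives T = 0.08122.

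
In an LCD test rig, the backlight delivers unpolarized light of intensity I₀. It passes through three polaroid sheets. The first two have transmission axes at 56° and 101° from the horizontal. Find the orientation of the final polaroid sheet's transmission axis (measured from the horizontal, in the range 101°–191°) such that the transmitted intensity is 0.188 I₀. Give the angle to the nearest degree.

θ ≈ 131°

Unpolarized light through the first polarizer → I₁ = ½ I₀, now polarized at 56°.
I₂ = I₁ cos²(101° − 56°) = 0.5 I₀ · cos²(45°) = 0.25 I₀.
Need I₃/I₀ = 0.188, so cos²(θ − 101°) = 0.188 / 0.25 = 0.752.
θ − 101° = arccos(√0.752) = 29.9°, giving θ ≈ 101 + 29.9 = 130.9°.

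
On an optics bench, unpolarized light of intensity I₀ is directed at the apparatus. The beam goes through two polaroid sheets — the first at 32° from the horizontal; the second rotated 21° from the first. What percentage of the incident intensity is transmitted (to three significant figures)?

≈ 43.6%

Unpolarized light through the first polarizer → I₁ = ½ I₀, now polarized at 32°.
I₂ = I₁ cos²(21°) = 0.5 · 0.8716 I₀ = 0.4358 I₀.
That is 43.58% of the incident intensity.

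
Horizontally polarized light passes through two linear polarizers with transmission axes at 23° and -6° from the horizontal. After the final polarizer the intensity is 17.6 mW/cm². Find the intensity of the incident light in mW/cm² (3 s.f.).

I₁ = I₀ cos²(23° − 0°) = I₀ cos²(23°) = 0.8473 I₀.
I₂ = I₁ cos²(-6° − 23°) = 0.8473 I₀ · cos²(29°) = 0.6482 I₀.
So 17.6 mW/cm² = 0.6482 I₀, giving I₀ = 17.6/0.6482 = 27.15 mW/cm².

I₀ ≈ 27.2 mW/cm²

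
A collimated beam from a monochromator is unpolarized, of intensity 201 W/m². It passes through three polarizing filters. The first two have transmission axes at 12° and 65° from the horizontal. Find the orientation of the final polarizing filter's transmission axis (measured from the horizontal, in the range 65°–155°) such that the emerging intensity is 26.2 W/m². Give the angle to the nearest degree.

θ ≈ 97°

Unpolarized light through the first polarizer → I₁ = ½ I₀, now polarized at 12°.
I₂ = I₁ cos²(65° − 12°) = 0.5 I₀ · cos²(53°) = 0.1811 I₀.
Target fraction: 26.2 / 201 W/m² = 0.1303 of I₀.
Need I₃/I₀ = 0.1303, so cos²(θ − 65°) = 0.1303 / 0.1811 = 0.7198.
θ − 65° = arccos(√0.7198) = 32.0°, giving θ ≈ 65 + 32.0 = 97.0°.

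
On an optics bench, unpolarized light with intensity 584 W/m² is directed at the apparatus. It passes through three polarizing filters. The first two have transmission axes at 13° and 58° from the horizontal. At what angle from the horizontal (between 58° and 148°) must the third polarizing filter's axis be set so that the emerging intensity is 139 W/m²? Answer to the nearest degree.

θ ≈ 71°

Unpolarized light through the first polarizer → I₁ = ½ I₀, now polarized at 13°.
I₂ = I₁ cos²(58° − 13°) = 0.5 I₀ · cos²(45°) = 0.25 I₀.
Target fraction: 139 / 584 W/m² = 0.238 of I₀.
Need I₃/I₀ = 0.238, so cos²(θ − 58°) = 0.238 / 0.25 = 0.9521.
θ − 58° = arccos(√0.9521) = 12.6°, giving θ ≈ 58 + 12.6 = 70.6°.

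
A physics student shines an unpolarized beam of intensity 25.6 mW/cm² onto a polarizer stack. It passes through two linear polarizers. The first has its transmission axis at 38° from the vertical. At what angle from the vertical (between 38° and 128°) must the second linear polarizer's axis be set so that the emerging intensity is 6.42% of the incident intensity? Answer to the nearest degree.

Unpolarized light through the first polarizer → I₁ = ½ I₀, now polarized at 38°.
Need I₂/I₀ = 0.0642, so cos²(θ − 38°) = 0.0642 / 0.5 = 0.1284.
θ − 38° = arccos(√0.1284) = 69.0°, giving θ ≈ 38 + 69.0 = 107.0°.

θ ≈ 107°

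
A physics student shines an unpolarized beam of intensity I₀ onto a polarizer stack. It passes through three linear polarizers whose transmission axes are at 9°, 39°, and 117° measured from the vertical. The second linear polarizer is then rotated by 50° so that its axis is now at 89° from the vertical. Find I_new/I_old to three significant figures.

Before rotation:
Unpolarized light through the first polarizer → I₁ = ½ I₀, now polarized at 9°.
I₂ = I₁ cos²(39° − 9°) = 0.5 I₀ · cos²(30°) = 0.375 I₀.
I₃ = I₂ cos²(117° − 39°) = 0.375 I₀ · cos²(78°) = 0.01621 I₀.
After rotation:
Unpolarized light through the first polarizer → I₁ = ½ I₀, now polarized at 9°.
I₂ = I₁ cos²(89° − 9°) = 0.5 I₀ · cos²(80°) = 0.01508 I₀.
I₃ = I₂ cos²(117° − 89°) = 0.01508 I₀ · cos²(28°) = 0.01175 I₀.
Ratio = 0.01175 / 0.01621 = 0.7251.

I_new/I_old ≈ 0.725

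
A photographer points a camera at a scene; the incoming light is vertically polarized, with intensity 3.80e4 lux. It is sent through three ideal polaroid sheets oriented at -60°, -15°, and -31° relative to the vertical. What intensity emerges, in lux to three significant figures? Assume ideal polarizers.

By Malus's law, I₁ = 3.80e4 lux · cos²(60°) = 9500 lux.
I₂ = I₁ · cos²(45°) = 9500 · 0.5 = 4750 lux.
I₃ = I₂ · cos²(16°) = 4750 · 0.924 = 4389 lux.

I ≈ 4390 lux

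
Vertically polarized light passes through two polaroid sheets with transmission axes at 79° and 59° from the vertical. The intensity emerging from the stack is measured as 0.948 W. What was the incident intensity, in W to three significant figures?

By Malus's law, I₁ = I₀ cos²(79° − 0°) = I₀ cos²(79°) = 0.03641 I₀.
I₂ = I₁ cos²(59° − 79°) = 0.03641 I₀ · cos²(20°) = 0.03215 I₀.
So 0.948 W = 0.03215 I₀, giving I₀ = 0.948/0.03215 = 29.49 W.

I₀ ≈ 29.5 W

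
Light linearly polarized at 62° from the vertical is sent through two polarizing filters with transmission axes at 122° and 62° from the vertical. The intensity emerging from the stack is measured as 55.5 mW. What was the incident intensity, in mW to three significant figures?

I₁ = I₀ cos²(122° − 62°) = I₀ cos²(60°) = 0.25 I₀.
I₂ = I₁ cos²(62° − 122°) = 0.25 I₀ · cos²(60°) = 0.0625 I₀.
So 55.5 mW = 0.0625 I₀, giving I₀ = 55.5/0.0625 = 888 mW.

I₀ ≈ 888 mW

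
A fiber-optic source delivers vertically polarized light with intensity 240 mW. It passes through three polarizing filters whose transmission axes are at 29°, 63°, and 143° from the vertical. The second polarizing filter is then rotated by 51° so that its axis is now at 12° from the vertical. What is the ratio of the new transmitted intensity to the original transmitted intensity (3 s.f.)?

I_new/I_old ≈ 19.0

Before rotation:
I₁ = I₀ cos²(29° − 0°) = I₀ cos²(29°) = 0.765 I₀.
I₂ = I₁ cos²(63° − 29°) = 0.765 I₀ · cos²(34°) = 0.5258 I₀.
I₃ = I₂ cos²(143° − 63°) = 0.5258 I₀ · cos²(80°) = 0.01585 I₀.
After rotation:
I₁ = I₀ cos²(29° − 0°) = I₀ cos²(29°) = 0.765 I₀.
I₂ = I₁ cos²(12° − 29°) = 0.765 I₀ · cos²(17°) = 0.6996 I₀.
Angle between axes 2 and 3: 49°. I₃ = 0.6996 I₀ · cos²(49°) = 0.3011 I₀.
Ratio = 0.3011 / 0.01585 = 18.99.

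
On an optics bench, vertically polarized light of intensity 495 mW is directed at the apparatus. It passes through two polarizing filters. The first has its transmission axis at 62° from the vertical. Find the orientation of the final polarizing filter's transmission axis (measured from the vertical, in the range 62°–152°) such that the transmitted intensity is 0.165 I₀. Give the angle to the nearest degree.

By Malus's law, I₁ = I₀ cos²(62° − 0°) = I₀ cos²(62°) = 0.2204 I₀.
Need I₂/I₀ = 0.165, so cos²(θ − 62°) = 0.165 / 0.2204 = 0.7486.
θ − 62° = arccos(√0.7486) = 30.1°, giving θ ≈ 62 + 30.1 = 92.1°.

θ ≈ 92°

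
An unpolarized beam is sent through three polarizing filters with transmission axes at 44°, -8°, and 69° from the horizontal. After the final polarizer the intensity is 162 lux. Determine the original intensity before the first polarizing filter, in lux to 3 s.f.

I₀ ≈ 1.69e4 lux

Unpolarized light through the first polarizer → I₁ = ½ I₀, now polarized at 44°.
I₂ = I₁ cos²(-8° − 44°) = 0.5 I₀ · cos²(52°) = 0.1895 I₀.
I₃ = I₂ cos²(69° + 8°) = 0.1895 I₀ · cos²(77°) = 0.00959 I₀.
So 162 lux = 0.00959 I₀, giving I₀ = 162/0.00959 = 1.689e+04 lux.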